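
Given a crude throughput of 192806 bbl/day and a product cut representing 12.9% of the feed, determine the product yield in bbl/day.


Crude throughput = 192806 bbl/day
Fraction yield = 12.9%
yield = throughput * fraction / 100
yield = 192806 * 12.9 / 100 = 24871.974

24871.974 bbl/day


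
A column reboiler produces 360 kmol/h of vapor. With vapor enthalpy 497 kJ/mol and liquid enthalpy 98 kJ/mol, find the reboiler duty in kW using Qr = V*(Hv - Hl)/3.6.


Qr = 360 * (497 - 98) / 3.6 = 360 * 399 / 3.6 = 39900

39900 kW


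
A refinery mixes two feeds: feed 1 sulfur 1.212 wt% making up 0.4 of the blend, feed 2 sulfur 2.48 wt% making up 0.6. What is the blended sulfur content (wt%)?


Linear sulfur blending: S_blend = x1*S1 + x2*S2
Contribution 1: 0.4 * 1.212 = 0.4848 wt%
Contribution 2: 0.6 * 2.48 = 1.488 wt%
S_blend = 0.4848 + 1.488 = 1.9728

1.9728 wt%


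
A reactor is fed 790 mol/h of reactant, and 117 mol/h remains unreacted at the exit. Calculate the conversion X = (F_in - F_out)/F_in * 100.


X = (F_in - F_out) / F_in * 100
Moles reacted = 790 - 117 = 673
X = 673 / 790 * 100
= 0.8519 * 100
= 85.19 %

85.19 %


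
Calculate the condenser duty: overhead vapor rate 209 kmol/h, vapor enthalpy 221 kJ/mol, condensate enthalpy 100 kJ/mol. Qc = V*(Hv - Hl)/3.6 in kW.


Qc = 209 * (221 - 100) / 3.6 = 209 * 121 / 3.6 = 7025

7025 kW


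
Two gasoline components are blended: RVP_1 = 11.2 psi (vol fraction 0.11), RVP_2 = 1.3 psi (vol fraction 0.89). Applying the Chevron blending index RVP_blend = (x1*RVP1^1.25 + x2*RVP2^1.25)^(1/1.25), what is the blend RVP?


Chevron index: RVP_blend = (sum xi*RVPi^1.25)^(1/1.25)
RVP^1.25 terms: 0.11 * 11.2^1.25 + 0.89 * 1.3^1.25 = 3.48923
RVP_blend = 3.48923^(1/1.25) = 2.718

2.718 psi


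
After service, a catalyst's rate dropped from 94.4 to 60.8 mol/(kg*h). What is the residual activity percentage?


Activity (%) = (rate_used / rate_fresh) * 100
rate_used = 60.8, rate_fresh = 94.4
= (60.8 / 94.4) * 100
= 0.6441 * 100 = 64.41

64.41 %


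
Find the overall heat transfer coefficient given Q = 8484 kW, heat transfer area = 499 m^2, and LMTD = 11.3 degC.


From Q = U*A*LMTD, U = Q / (A * LMTD)
U = 8484 / (499 * 11.3) = 8484 / 5638.7 = 1.505

1.505 kW/(m^2*K)


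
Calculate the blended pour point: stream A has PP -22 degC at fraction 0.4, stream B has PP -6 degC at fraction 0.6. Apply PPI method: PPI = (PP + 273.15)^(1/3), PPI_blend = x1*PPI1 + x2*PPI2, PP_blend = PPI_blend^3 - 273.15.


PPI_1 = (-22 + 273.15)^(1/3) = 6.30925
PPI_2 = (-6 + 273.15)^(1/3) = 6.440482
PPI_blend = 0.4 * 6.30925 + 0.6 * 6.440482 = 6.387989
PP_blend = 6.387989^3 - 273.15 = 260.6709 - 273.15 = -12.48

-12.48 degC


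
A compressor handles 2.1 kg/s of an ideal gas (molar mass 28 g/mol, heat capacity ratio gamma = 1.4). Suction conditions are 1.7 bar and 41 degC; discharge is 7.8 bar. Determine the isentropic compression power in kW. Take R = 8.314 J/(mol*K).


Isentropic work: W = m*(gamma/(gamma-1))*(R*T1/MW)*((P2/P1)^((gamma-1)/gamma) - 1)
T1 = 41 + 273.15 = 314.15 K
Pressure ratio = 7.8 / 1.7 = 4.58824
Exponent = (1.4 - 1)/1.4 = 0.285714
(P2/P1)^exp - 1 = 4.58824^0.285714 - 1 = 0.545402
W = 2.1 * 1.4 / 0.4 * 8.314 * 314.15 / 28 * 0.545402 = 373.9

373.9 kW


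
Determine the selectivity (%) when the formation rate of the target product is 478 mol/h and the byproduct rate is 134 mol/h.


Selectivity = desired / (desired + undesired) * 100
Total products = 478 + 134 = 612 mol/h
S = 478 / 612 * 100
= 0.7810 * 100
= 78.10 %

78.10 %


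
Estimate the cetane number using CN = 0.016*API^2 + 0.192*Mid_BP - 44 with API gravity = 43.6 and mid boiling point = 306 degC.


CN = 0.016 * 43.6^2 + 0.192 * 306 - 44
CN = 30.41536 + 58.752 - 44 = 45.16736

45.16736


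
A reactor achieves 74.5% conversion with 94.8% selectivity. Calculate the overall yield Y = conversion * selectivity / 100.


Overall yield = conversion (%) * selectivity (%) / 100
Conversion = 74.5%, Selectivity = 94.8%
Y = 74.5 * 94.8 / 100
= 70.626 %

70.626 %


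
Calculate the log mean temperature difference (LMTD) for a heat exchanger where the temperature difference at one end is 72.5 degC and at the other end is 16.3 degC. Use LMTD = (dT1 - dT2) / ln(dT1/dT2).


LMTD = (dT1 - dT2) / ln(dT1/dT2)
= (72.5 - 16.3) / ln(72.5 / 16.3) = 56.2 / 1.49242 = 37.66

37.66 degC


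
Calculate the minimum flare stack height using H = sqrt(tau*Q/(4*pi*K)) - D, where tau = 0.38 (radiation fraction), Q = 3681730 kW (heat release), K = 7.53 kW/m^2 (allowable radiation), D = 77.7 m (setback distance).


tau*Q/(4*pi*K) = 0.38 * 3681730 / (4 * pi * 7.53) = 14785.3
sqrt(14785.3) = 121.595
H = 121.595 - 77.7 = 43.89

43.89 m


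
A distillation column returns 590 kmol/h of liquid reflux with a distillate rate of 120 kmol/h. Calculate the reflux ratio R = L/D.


Reflux ratio definition: R = L / D (liquid returned / distillate withdrawn)
L = 590 kmol/h, D = 120 kmol/h
R = 590 / 120 = 4.917

4.917


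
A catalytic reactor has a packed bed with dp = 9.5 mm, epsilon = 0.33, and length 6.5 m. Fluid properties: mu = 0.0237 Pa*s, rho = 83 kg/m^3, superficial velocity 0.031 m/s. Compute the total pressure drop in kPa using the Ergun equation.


dp = 9.5 mm = 0.0095 m
Viscous term = 150*0.0237*0.031*(1-0.33)^2 / (0.0095^2*0.33^3) = 15253.2
Inertial term = 1.75*83*0.031^2*(1-0.33) / (0.0095*0.33^3) = 273.936
dP/L = 15253.2 + 273.936 = 15527.1 Pa/m
dP = 15527.1 * 6.5 / 1000 = 100.9 kPa

100.9 kPa


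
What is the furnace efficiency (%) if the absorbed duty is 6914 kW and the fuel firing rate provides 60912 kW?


Furnace efficiency = Q_absorbed / Q_fuel * 100
= 6914 / 60912 * 100 = 11.35

11.35 %


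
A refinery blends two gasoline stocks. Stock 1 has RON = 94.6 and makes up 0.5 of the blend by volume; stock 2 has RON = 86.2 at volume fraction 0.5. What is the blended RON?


Linear blending: RON_blend = sum(vi * RONi)
Contribution 1: 0.5 * 94.6 = 47.3
Contribution 2: 0.5 * 86.2 = 43.1
RON_blend = 47.3 + 43.1 = 90.4

90.4


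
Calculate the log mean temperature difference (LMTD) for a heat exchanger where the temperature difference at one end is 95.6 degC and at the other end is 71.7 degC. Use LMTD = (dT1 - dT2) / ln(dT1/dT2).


LMTD = (dT1 - dT2) / ln(dT1/dT2)
= (95.6 - 71.7) / ln(95.6 / 71.7) = 23.9 / 0.287682 = 83.08

83.08 degC


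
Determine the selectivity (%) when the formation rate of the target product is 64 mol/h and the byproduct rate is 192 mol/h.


Selectivity = desired / (desired + undesired) * 100
Total products = 64 + 192 = 256 mol/h
S = 64 / 256 * 100
= 0.2500 * 100
= 25.00 %

25.00 %


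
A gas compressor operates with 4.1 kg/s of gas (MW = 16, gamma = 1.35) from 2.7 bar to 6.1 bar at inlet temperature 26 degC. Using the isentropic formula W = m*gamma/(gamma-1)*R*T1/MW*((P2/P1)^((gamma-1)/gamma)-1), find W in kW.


Isentropic work: W = m*(gamma/(gamma-1))*(R*T1/MW)*((P2/P1)^((gamma-1)/gamma) - 1)
T1 = 26 + 273.15 = 299.15 K
Pressure ratio = 6.1 / 2.7 = 2.25926
Exponent = (1.35 - 1)/1.35 = 0.259259
(P2/P1)^exp - 1 = 2.25926^0.259259 - 1 = 0.23529
W = 4.1 * 1.35 / 0.35 * 8.314 * 299.15 / 16 * 0.23529 = 578.4

578.4 kW


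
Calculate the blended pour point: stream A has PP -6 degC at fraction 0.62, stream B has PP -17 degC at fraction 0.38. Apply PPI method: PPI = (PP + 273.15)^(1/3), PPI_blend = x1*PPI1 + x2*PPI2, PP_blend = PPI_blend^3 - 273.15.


PPI_1 = (-6 + 273.15)^(1/3) = 6.440482
PPI_2 = (-17 + 273.15)^(1/3) = 6.350844
PPI_blend = 0.62 * 6.440482 + 0.38 * 6.350844 = 6.40642
PP_blend = 6.40642^3 - 273.15 = 262.9337 - 273.15 = -10.22

-10.22 degC


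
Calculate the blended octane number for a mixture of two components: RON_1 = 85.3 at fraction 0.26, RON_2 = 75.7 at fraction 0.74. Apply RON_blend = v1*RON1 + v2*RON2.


Linear blending: RON_blend = sum(vi * RONi)
Contribution 1: 0.26 * 85.3 = 22.178
Contribution 2: 0.74 * 75.7 = 56.018
RON_blend = 22.178 + 56.018 = 78.196

78.196


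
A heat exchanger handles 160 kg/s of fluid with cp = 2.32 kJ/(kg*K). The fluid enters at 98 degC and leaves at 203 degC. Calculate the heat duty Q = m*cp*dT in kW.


Q = m_dot * cp * delta_T
delta_T = 203 - 98 = 105 K
Q = 160 * 2.32 * 105
= 371.2 * 105
= 38976 kW

38976 kW


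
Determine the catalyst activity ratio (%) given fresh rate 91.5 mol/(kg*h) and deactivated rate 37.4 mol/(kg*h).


Activity (%) = (rate_used / rate_fresh) * 100
rate_used = 37.4, rate_fresh = 91.5
= (37.4 / 91.5) * 100
= 0.4087 * 100 = 40.87

40.87 %


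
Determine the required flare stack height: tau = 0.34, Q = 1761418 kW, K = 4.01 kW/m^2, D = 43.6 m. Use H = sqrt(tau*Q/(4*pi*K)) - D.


tau*Q/(4*pi*K) = 0.34 * 1761418 / (4 * pi * 4.01) = 11884.7
sqrt(11884.7) = 109.017
H = 109.017 - 43.6 = 65.42

65.42 m


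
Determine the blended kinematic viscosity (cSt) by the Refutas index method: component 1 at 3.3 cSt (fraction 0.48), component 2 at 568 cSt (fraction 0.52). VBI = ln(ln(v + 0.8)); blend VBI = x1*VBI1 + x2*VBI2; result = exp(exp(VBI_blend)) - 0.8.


Refutas method: VBN_i = 14.534*ln(ln(visc_i + 0.8)) + 10.975, blended linearly by mass fraction; since VBN is linear in VBI_i = ln(ln(visc_i + 0.8)) and the fractions sum to 1, blend VBI directly: visc = exp(exp(VBI_blend)) - 0.8
VBI_1 = ln(ln(3.3 + 0.8)) = 0.344289
VBI_2 = ln(ln(568 + 0.8)) = 1.84744
VBI_blend = 0.48 * 0.344289 + 0.52 * 1.84744 = 1.12593
visc_blend = exp(exp(1.12593)) - 0.8 = 21.03

21.03 cSt


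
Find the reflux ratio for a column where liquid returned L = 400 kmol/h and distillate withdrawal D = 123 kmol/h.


Reflux ratio definition: R = L / D (liquid returned / distillate withdrawn)
L = 400 kmol/h, D = 123 kmol/h
R = 400 / 123 = 3.252

3.252


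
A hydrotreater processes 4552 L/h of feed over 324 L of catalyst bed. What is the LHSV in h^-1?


LHSV = volumetric feed rate / catalyst volume
= 4552 L/h / 324 L
= 14.05 h^-1

14.05 h^-1


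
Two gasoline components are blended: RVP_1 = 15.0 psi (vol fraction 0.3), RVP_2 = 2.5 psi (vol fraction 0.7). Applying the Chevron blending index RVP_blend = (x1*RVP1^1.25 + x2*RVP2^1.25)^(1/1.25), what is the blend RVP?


Chevron index: RVP_blend = (sum xi*RVPi^1.25)^(1/1.25)
RVP^1.25 terms: 0.3 * 15.0^1.25 + 0.7 * 2.5^1.25 = 11.0565
RVP_blend = 11.0565^(1/1.25) = 6.837

6.837 psi


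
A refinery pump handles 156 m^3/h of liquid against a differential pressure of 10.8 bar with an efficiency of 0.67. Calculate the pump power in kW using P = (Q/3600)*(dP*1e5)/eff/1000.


Q = 156 / 3600 = 0.0433333 m^3/s
P = 0.0433333 * (10.8 * 1e5) / 0.67 / 1000 = 69.85

69.85 kW


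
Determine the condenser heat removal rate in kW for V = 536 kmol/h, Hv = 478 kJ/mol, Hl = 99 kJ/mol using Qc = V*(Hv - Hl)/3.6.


Qc = 536 * (478 - 99) / 3.6 = 536 * 379 / 3.6 = 56430

56430 kW


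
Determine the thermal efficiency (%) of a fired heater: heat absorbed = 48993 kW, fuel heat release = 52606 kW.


Furnace efficiency = Q_absorbed / Q_fuel * 100
= 48993 / 52606 * 100 = 93.13

93.13 %


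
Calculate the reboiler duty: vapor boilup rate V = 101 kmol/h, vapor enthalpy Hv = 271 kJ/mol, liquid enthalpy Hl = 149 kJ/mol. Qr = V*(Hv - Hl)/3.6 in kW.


Qr = 101 * (271 - 149) / 3.6 = 101 * 122 / 3.6 = 3423

3423 kW


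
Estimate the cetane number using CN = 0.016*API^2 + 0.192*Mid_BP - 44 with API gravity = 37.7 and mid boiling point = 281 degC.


CN = 0.016 * 37.7^2 + 0.192 * 281 - 44
CN = 22.74064 + 53.952 - 44 = 32.69264

32.69264


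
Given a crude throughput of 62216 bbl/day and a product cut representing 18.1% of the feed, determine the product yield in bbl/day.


Crude throughput = 62216 bbl/day
Fraction yield = 18.1%
yield = throughput * fraction / 100
yield = 62216 * 18.1 / 100 = 11261.096

11261.096 bbl/day


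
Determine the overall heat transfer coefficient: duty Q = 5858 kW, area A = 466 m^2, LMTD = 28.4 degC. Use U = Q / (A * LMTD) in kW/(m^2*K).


From Q = U*A*LMTD, U = Q / (A * LMTD)
U = 5858 / (466 * 28.4) = 5858 / 13234.4 = 0.4426

0.4426 kW/(m^2*K)


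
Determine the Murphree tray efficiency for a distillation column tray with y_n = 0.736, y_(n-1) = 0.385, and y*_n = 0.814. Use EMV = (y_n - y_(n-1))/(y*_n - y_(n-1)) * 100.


Murphree vapor efficiency: EMV = (y_n - y_(n-1)) / (y*_n - y_(n-1)) * 100
EMV = (0.736 - 0.385) / (0.814 - 0.385) * 100 = 0.351 / 0.429 * 100 = 81.82

81.82 %


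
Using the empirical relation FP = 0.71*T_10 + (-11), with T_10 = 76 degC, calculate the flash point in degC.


FP = 0.71 * 76 + (-11) = 42.96

42.96 degC


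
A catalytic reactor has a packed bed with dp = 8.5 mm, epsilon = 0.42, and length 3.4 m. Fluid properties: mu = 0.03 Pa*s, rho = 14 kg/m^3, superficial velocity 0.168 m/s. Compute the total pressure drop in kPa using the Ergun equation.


dp = 8.5 mm = 0.0085 m
Viscous term = 150*0.03*0.168*(1-0.42)^2 / (0.0085^2*0.42^3) = 47510.8
Inertial term = 1.75*14*0.168^2*(1-0.42) / (0.0085*0.42^3) = 636.863
dP/L = 47510.8 + 636.863 = 48147.7 Pa/m
dP = 48147.7 * 3.4 / 1000 = 163.7 kPa

163.7 kPa


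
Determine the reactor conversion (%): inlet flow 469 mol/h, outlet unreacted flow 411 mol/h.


X = (F_in - F_out) / F_in * 100
Moles reacted = 469 - 411 = 58
X = 58 / 469 * 100
= 0.1237 * 100
= 12.37 %

12.37 %


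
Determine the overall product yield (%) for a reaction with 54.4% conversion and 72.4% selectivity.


Overall yield = conversion (%) * selectivity (%) / 100
Conversion = 54.4%, Selectivity = 72.4%
Y = 54.4 * 72.4 / 100
= 39.3856 %

39.3856 %


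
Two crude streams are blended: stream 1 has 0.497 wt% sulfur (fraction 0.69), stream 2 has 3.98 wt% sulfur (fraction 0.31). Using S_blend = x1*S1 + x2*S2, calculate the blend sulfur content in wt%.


Linear sulfur blending: S_blend = x1*S1 + x2*S2
Contribution 1: 0.69 * 0.497 = 0.34293 wt%
Contribution 2: 0.31 * 3.98 = 1.2338 wt%
S_blend = 0.34293 + 1.2338 = 1.57673

1.57673 wt%


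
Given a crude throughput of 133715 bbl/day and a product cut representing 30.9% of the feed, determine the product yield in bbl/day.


Crude throughput = 133715 bbl/day
Fraction yield = 30.9%
yield = throughput * fraction / 100
yield = 133715 * 30.9 / 100 = 41317.935

41317.935 bbl/day


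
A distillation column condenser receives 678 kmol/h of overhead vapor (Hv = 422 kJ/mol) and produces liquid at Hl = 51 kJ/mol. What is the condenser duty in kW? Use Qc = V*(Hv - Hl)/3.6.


Qc = 678 * (422 - 51) / 3.6 = 678 * 371 / 3.6 = 69870

69870 kW


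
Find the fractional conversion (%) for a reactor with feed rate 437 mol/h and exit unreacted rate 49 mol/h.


X = (F_in - F_out) / F_in * 100
Moles reacted = 437 - 49 = 388
X = 388 / 437 * 100
= 0.8879 * 100
= 88.79 %

88.79 %


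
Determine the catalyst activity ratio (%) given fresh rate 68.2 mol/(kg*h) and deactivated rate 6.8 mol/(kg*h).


Activity (%) = (rate_used / rate_fresh) * 100
rate_used = 6.8, rate_fresh = 68.2
= (6.8 / 68.2) * 100
= 0.09971 * 100 = 9.971

9.971 %


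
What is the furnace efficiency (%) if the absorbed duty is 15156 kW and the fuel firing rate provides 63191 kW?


Furnace efficiency = Q_absorbed / Q_fuel * 100
= 15156 / 63191 * 100 = 23.98

23.98 %


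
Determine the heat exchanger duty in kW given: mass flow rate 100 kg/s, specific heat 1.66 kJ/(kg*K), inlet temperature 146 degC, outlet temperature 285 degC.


Q = m_dot * cp * delta_T
delta_T = 285 - 146 = 139 K
Q = 100 * 1.66 * 139
= 166 * 139
= 23074 kW

23074 kW


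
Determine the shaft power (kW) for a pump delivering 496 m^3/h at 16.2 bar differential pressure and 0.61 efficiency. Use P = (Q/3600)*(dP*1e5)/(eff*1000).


Q = 496 / 3600 = 0.137778 m^3/s
P = 0.137778 * (16.2 * 1e5) / 0.61 / 1000 = 365.9

365.9 kW


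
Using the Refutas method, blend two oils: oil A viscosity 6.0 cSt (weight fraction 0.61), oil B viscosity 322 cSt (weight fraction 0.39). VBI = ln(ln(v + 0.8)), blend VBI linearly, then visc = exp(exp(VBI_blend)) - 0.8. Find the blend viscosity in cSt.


Refutas method: VBN_i = 14.534*ln(ln(visc_i + 0.8)) + 10.975, blended linearly by mass fraction; since VBN is linear in VBI_i = ln(ln(visc_i + 0.8)) and the fractions sum to 1, blend VBI directly: visc = exp(exp(VBI_blend)) - 0.8
VBI_1 = ln(ln(6.0 + 0.8)) = 0.650721
VBI_2 = ln(ln(322 + 0.8)) = 1.75389
VBI_blend = 0.61 * 0.650721 + 0.39 * 1.75389 = 1.08096
visc_blend = exp(exp(1.08096)) - 0.8 = 18.26

18.26 cSt


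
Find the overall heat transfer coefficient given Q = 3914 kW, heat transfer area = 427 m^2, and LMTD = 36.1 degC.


From Q = U*A*LMTD, U = Q / (A * LMTD)
U = 3914 / (427 * 36.1) = 3914 / 15414.7 = 0.2539

0.2539 kW/(m^2*K)


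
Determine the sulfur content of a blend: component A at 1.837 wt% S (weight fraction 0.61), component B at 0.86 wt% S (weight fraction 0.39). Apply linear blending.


Linear sulfur blending: S_blend = x1*S1 + x2*S2
Contribution 1: 0.61 * 1.837 = 1.12057 wt%
Contribution 2: 0.39 * 0.86 = 0.3354 wt%
S_blend = 1.12057 + 0.3354 = 1.45597

1.45597 wt%


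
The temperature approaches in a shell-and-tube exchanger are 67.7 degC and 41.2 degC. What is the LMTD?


LMTD = (dT1 - dT2) / ln(dT1/dT2)
= (67.7 - 41.2) / ln(67.7 / 41.2) = 26.5 / 0.496648 = 53.36

53.36 degC


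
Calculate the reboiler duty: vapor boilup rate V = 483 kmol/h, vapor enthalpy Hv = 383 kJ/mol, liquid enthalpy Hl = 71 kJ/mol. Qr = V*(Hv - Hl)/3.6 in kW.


Qr = 483 * (383 - 71) / 3.6 = 483 * 312 / 3.6 = 41860

41860 kW


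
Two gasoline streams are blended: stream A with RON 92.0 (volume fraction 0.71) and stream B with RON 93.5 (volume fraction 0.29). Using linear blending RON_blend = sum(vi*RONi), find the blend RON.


Linear blending: RON_blend = sum(vi * RONi)
Contribution 1: 0.71 * 92.0 = 65.32
Contribution 2: 0.29 * 93.5 = 27.115
RON_blend = 65.32 + 27.115 = 92.435

92.435


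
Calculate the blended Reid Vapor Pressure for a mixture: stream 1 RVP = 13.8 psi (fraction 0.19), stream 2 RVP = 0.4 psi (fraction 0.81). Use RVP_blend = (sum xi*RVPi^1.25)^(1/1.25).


Chevron index: RVP_blend = (sum xi*RVPi^1.25)^(1/1.25)
RVP^1.25 terms: 0.19 * 13.8^1.25 + 0.81 * 0.4^1.25 = 5.31129
RVP_blend = 5.31129^(1/1.25) = 3.803

3.803 psi


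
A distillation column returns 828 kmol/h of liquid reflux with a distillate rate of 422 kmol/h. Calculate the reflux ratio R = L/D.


Reflux ratio definition: R = L / D (liquid returned / distillate withdrawn)
L = 828 kmol/h, D = 422 kmol/h
R = 828 / 422 = 1.962

1.962


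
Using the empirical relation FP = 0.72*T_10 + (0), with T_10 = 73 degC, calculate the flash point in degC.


FP = 0.72 * 73 + (0) = 52.56

52.56 degC


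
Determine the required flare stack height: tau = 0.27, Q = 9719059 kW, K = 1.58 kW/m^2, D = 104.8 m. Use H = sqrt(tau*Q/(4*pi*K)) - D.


tau*Q/(4*pi*K) = 0.27 * 9719059 / (4 * pi * 1.58) = 132166
sqrt(132166) = 363.546
H = 363.546 - 104.8 = 258.7

258.7 m


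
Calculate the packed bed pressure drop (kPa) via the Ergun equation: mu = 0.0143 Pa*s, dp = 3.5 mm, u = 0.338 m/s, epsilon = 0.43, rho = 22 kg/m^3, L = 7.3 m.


dp = 3.5 mm = 0.0035 m
Viscous term = 150*0.0143*0.338*(1-0.43)^2 / (0.0035^2*0.43^3) = 241853
Inertial term = 1.75*22*0.338^2*(1-0.43) / (0.0035*0.43^3) = 9009.39
dP/L = 241853 + 9009.39 = 250862 Pa/m
dP = 250862 * 7.3 / 1000 = 1831 kPa

1831 kPa


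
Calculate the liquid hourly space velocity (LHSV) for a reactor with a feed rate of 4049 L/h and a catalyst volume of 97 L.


LHSV = volumetric feed rate / catalyst volume
= 4049 L/h / 97 L
= 41.74 h^-1

41.74 h^-1


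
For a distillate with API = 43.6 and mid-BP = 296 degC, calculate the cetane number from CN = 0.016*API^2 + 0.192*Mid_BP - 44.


CN = 0.016 * 43.6^2 + 0.192 * 296 - 44
CN = 30.41536 + 56.832 - 44 = 43.24736

43.24736


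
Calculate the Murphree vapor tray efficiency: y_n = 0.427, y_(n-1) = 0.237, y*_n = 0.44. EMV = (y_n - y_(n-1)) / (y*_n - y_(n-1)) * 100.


Murphree vapor efficiency: EMV = (y_n - y_(n-1)) / (y*_n - y_(n-1)) * 100
EMV = (0.427 - 0.237) / (0.44 - 0.237) * 100 = 0.19 / 0.203 * 100 = 93.60

93.60 %


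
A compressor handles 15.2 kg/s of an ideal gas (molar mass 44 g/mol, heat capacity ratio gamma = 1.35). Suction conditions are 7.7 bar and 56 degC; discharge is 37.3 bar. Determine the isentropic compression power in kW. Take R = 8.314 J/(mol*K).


Isentropic work: W = m*(gamma/(gamma-1))*(R*T1/MW)*((P2/P1)^((gamma-1)/gamma) - 1)
T1 = 56 + 273.15 = 329.15 K
Pressure ratio = 37.3 / 7.7 = 4.84416
Exponent = (1.35 - 1)/1.35 = 0.259259
(P2/P1)^exp - 1 = 4.84416^0.259259 - 1 = 0.50539
W = 15.2 * 1.35 / 0.35 * 8.314 * 329.15 / 44 * 0.50539 = 1843

1843 kW


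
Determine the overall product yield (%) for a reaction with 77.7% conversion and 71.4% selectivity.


Overall yield = conversion (%) * selectivity (%) / 100
Conversion = 77.7%, Selectivity = 71.4%
Y = 77.7 * 71.4 / 100
= 55.4778 %

55.4778 %


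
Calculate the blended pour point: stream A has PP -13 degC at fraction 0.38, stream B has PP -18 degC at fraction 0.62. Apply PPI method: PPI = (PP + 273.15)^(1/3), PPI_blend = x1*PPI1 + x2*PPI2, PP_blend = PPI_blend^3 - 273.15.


PPI_1 = (-13 + 273.15)^(1/3) = 6.383731
PPI_2 = (-18 + 273.15)^(1/3) = 6.342569
PPI_blend = 0.38 * 6.383731 + 0.62 * 6.342569 = 6.358211
PP_blend = 6.358211^3 - 273.15 = 257.0424 - 273.15 = -16.11

-16.11 degC


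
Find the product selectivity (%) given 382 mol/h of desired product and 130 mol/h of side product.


Selectivity = desired / (desired + undesired) * 100
Total products = 382 + 130 = 512 mol/h
S = 382 / 512 * 100
= 0.7461 * 100
= 74.61 %

74.61 %


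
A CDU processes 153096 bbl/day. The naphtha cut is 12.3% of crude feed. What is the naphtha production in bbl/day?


Crude throughput = 153096 bbl/day
Fraction yield = 12.3%
yield = throughput * fraction / 100
yield = 153096 * 12.3 / 100 = 18830.808

18830.808 bbl/day


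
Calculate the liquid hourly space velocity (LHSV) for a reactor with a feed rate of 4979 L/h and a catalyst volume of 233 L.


LHSV = volumetric feed rate / catalyst volume
= 4979 L/h / 233 L
= 21.37 h^-1

21.37 h^-1


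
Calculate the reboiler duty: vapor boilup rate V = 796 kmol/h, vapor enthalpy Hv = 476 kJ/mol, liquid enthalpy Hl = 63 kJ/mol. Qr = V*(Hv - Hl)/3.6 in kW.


Qr = 796 * (476 - 63) / 3.6 = 796 * 413 / 3.6 = 91320

91320 kW


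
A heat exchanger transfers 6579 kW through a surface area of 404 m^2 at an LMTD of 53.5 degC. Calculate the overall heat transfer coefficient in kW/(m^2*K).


From Q = U*A*LMTD, U = Q / (A * LMTD)
U = 6579 / (404 * 53.5) = 6579 / 21614 = 0.3044

0.3044 kW/(m^2*K)


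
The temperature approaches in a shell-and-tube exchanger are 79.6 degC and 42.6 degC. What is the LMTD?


LMTD = (dT1 - dT2) / ln(dT1/dT2)
= (79.6 - 42.6) / ln(79.6 / 42.6) = 37 / 0.62516 = 59.18

59.18 degC


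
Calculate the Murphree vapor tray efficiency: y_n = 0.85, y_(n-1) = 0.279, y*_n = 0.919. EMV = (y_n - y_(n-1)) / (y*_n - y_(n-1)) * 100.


Murphree vapor efficiency: EMV = (y_n - y_(n-1)) / (y*_n - y_(n-1)) * 100
EMV = (0.85 - 0.279) / (0.919 - 0.279) * 100 = 0.571 / 0.64 * 100 = 89.22

89.22 %


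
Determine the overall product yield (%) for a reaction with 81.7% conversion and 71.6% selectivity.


Overall yield = conversion (%) * selectivity (%) / 100
Conversion = 81.7%, Selectivity = 71.6%
Y = 81.7 * 71.6 / 100
= 58.4972 %

58.4972 %


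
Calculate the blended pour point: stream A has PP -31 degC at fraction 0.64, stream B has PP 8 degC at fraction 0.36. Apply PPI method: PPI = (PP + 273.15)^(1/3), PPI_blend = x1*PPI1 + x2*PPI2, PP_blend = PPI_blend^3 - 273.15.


PPI_1 = (-31 + 273.15)^(1/3) = 6.232967
PPI_2 = (8 + 273.15)^(1/3) = 6.551077
PPI_blend = 0.64 * 6.232967 + 0.36 * 6.551077 = 6.347487
PP_blend = 6.347487^3 - 273.15 = 255.744 - 273.15 = -17.41

-17.41 degC


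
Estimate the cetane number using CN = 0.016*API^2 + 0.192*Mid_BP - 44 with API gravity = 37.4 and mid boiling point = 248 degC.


CN = 0.016 * 37.4^2 + 0.192 * 248 - 44
CN = 22.38016 + 47.616 - 44 = 25.99616

25.99616


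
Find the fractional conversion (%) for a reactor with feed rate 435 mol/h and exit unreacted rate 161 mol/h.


X = (F_in - F_out) / F_in * 100
Moles reacted = 435 - 161 = 274
X = 274 / 435 * 100
= 0.6299 * 100
= 62.99 %

62.99 %


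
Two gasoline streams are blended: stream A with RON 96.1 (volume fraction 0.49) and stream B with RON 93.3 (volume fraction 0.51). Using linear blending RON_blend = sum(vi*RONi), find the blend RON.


Linear blending: RON_blend = sum(vi * RONi)
Contribution 1: 0.49 * 96.1 = 47.089
Contribution 2: 0.51 * 93.3 = 47.583
RON_blend = 47.089 + 47.583 = 94.672

94.672


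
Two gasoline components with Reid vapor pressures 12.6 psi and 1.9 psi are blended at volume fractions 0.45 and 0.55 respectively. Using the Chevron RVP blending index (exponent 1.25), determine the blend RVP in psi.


Chevron index: RVP_blend = (sum xi*RVPi^1.25)^(1/1.25)
RVP^1.25 terms: 0.45 * 12.6^1.25 + 0.55 * 1.9^1.25 = 11.9095
RVP_blend = 11.9095^(1/1.25) = 7.256

7.256 psi


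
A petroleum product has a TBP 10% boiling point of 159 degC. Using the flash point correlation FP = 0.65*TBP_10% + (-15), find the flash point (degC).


FP = 0.65 * 159 + (-15) = 88.35

88.35 degC


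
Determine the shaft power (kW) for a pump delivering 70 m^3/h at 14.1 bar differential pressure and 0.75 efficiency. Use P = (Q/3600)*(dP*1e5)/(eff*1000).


Q = 70 / 3600 = 0.0194444 m^3/s
P = 0.0194444 * (14.1 * 1e5) / 0.75 / 1000 = 36.56

36.56 kW


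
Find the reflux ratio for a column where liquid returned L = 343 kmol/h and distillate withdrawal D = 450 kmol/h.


Reflux ratio definition: R = L / D (liquid returned / distillate withdrawn)
L = 343 kmol/h, D = 450 kmol/h
R = 343 / 450 = 0.7622

0.7622


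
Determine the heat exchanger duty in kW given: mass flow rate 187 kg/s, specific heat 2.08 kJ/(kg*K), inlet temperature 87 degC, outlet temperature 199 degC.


Q = m_dot * cp * delta_T
delta_T = 199 - 87 = 112 K
Q = 187 * 2.08 * 112
= 388.96 * 112
= 43563.52 kW

43563.52 kW


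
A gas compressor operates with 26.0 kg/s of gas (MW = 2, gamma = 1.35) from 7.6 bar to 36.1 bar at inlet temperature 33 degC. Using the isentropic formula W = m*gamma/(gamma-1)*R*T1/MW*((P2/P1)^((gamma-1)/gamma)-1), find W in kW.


Isentropic work: W = m*(gamma/(gamma-1))*(R*T1/MW)*((P2/P1)^((gamma-1)/gamma) - 1)
T1 = 33 + 273.15 = 306.15 K
Pressure ratio = 36.1 / 7.6 = 4.75
Exponent = (1.35 - 1)/1.35 = 0.259259
(P2/P1)^exp - 1 = 4.75^0.259259 - 1 = 0.497749
W = 26.0 * 1.35 / 0.35 * 8.314 * 306.15 / 2 * 0.497749 = 63530

63530 kW


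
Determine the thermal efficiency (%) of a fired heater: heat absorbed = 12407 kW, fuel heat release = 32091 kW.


Furnace efficiency = Q_absorbed / Q_fuel * 100
= 12407 / 32091 * 100 = 38.66

38.66 %


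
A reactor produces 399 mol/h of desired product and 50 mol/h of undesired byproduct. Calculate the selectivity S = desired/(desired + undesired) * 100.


Selectivity = desired / (desired + undesired) * 100
Total products = 399 + 50 = 449 mol/h
S = 399 / 449 * 100
= 0.8886 * 100
= 88.86 %

88.86 %


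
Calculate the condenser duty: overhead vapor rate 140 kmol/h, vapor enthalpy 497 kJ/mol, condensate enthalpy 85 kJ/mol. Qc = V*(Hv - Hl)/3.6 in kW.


Qc = 140 * (497 - 85) / 3.6 = 140 * 412 / 3.6 = 16020

16020 kW


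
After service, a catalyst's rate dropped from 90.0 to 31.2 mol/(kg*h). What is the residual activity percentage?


Activity (%) = (rate_used / rate_fresh) * 100
rate_used = 31.2, rate_fresh = 90.0
= (31.2 / 90.0) * 100
= 0.3467 * 100 = 34.67

34.67 %


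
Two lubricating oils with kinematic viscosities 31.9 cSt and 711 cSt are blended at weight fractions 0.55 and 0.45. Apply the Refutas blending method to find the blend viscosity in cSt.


Refutas method: VBN_i = 14.534*ln(ln(visc_i + 0.8)) + 10.975, blended linearly by mass fraction; since VBN is linear in VBI_i = ln(ln(visc_i + 0.8)) and the fractions sum to 1, blend VBI directly: visc = exp(exp(VBI_blend)) - 0.8
VBI_1 = ln(ln(31.9 + 0.8)) = 1.24915
VBI_2 = ln(ln(711 + 0.8)) = 1.88218
VBI_blend = 0.55 * 1.24915 + 0.45 * 1.88218 = 1.53401
visc_blend = exp(exp(1.53401)) - 0.8 = 102.4

102.4 cSt


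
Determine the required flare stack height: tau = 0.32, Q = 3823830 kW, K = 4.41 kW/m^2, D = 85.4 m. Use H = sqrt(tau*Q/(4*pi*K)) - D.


tau*Q/(4*pi*K) = 0.32 * 3823830 / (4 * pi * 4.41) = 22080.1
sqrt(22080.1) = 148.594
H = 148.594 - 85.4 = 63.19

63.19 m


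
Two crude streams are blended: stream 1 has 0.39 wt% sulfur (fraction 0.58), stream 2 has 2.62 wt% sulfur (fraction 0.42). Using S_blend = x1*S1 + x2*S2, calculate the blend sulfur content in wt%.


Linear sulfur blending: S_blend = x1*S1 + x2*S2
Contribution 1: 0.58 * 0.39 = 0.2262 wt%
Contribution 2: 0.42 * 2.62 = 1.1004 wt%
S_blend = 0.2262 + 1.1004 = 1.3266

1.3266 wt%


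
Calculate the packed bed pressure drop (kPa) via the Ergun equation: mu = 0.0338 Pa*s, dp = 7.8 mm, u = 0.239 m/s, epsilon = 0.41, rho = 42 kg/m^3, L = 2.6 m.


dp = 7.8 mm = 0.0078 m
Viscous term = 150*0.0338*0.239*(1-0.41)^2 / (0.0078^2*0.41^3) = 100593
Inertial term = 1.75*42*0.239^2*(1-0.41) / (0.0078*0.41^3) = 4607.75
dP/L = 100593 + 4607.75 = 105201 Pa/m
dP = 105201 * 2.6 / 1000 = 273.5 kPa

273.5 kPa


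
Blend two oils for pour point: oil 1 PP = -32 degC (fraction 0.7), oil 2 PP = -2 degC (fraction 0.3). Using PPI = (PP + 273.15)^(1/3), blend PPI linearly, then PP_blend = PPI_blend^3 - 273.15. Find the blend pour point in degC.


PPI_1 = (-32 + 273.15)^(1/3) = 6.224375
PPI_2 = (-2 + 273.15)^(1/3) = 6.472467
PPI_blend = 0.7 * 6.224375 + 0.3 * 6.472467 = 6.298803
PP_blend = 6.298803^3 - 273.15 = 249.9045 - 273.15 = -23.25

-23.25 degC


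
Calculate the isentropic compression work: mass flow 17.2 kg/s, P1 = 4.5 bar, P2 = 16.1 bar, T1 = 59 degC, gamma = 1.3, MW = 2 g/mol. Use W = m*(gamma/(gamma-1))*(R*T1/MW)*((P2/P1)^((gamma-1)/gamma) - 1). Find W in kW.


Isentropic work: W = m*(gamma/(gamma-1))*(R*T1/MW)*((P2/P1)^((gamma-1)/gamma) - 1)
T1 = 59 + 273.15 = 332.15 K
Pressure ratio = 16.1 / 4.5 = 3.57778
Exponent = (1.3 - 1)/1.3 = 0.230769
(P2/P1)^exp - 1 = 3.57778^0.230769 - 1 = 0.342013
W = 17.2 * 1.3 / 0.3 * 8.314 * 332.15 / 2 * 0.342013 = 35200

35200 kW


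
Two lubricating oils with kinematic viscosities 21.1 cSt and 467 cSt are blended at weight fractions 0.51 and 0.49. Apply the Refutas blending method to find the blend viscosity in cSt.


Refutas method: VBN_i = 14.534*ln(ln(visc_i + 0.8)) + 10.975, blended linearly by mass fraction; since VBN is linear in VBI_i = ln(ln(visc_i + 0.8)) and the fractions sum to 1, blend VBI directly: visc = exp(exp(VBI_blend)) - 0.8
VBI_1 = ln(ln(21.1 + 0.8)) = 1.12703
VBI_2 = ln(ln(467 + 0.8)) = 1.81613
VBI_blend = 0.51 * 1.12703 + 0.49 * 1.81613 = 1.46469
visc_blend = exp(exp(1.46469)) - 0.8 = 74.86

74.86 cSt


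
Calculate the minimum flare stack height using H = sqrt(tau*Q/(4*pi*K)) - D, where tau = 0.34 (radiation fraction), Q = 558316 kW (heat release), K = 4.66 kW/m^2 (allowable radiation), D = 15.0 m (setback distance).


tau*Q/(4*pi*K) = 0.34 * 558316 / (4 * pi * 4.66) = 3241.63
sqrt(3241.63) = 56.9353
H = 56.9353 - 15.0 = 41.94

41.94 m


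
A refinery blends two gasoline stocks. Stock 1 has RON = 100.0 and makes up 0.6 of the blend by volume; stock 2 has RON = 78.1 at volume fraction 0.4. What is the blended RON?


Linear blending: RON_blend = sum(vi * RONi)
Contribution 1: 0.6 * 100.0 = 60
Contribution 2: 0.4 * 78.1 = 31.24
RON_blend = 60 + 31.24 = 91.24

91.24


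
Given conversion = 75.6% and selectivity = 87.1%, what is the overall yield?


Overall yield = conversion (%) * selectivity (%) / 100
Conversion = 75.6%, Selectivity = 87.1%
Y = 75.6 * 87.1 / 100
= 65.8476 %

65.8476 %


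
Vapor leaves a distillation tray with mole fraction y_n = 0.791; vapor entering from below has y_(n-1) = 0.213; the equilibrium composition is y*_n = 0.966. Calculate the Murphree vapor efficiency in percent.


Murphree vapor efficiency: EMV = (y_n - y_(n-1)) / (y*_n - y_(n-1)) * 100
EMV = (0.791 - 0.213) / (0.966 - 0.213) * 100 = 0.578 / 0.753 * 100 = 76.76

76.76 %


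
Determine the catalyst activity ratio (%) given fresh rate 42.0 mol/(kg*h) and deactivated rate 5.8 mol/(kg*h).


Activity (%) = (rate_used / rate_fresh) * 100
rate_used = 5.8, rate_fresh = 42.0
= (5.8 / 42.0) * 100
= 0.1381 * 100 = 13.81

13.81 %


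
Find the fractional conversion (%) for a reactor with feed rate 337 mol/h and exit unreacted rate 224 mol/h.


X = (F_in - F_out) / F_in * 100
Moles reacted = 337 - 224 = 113
X = 113 / 337 * 100
= 0.3353 * 100
= 33.53 %

33.53 %


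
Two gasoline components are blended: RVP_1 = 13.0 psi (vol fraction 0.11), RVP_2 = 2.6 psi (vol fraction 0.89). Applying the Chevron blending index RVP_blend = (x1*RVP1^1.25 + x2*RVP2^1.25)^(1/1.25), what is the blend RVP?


Chevron index: RVP_blend = (sum xi*RVPi^1.25)^(1/1.25)
RVP^1.25 terms: 0.11 * 13.0^1.25 + 0.89 * 2.6^1.25 = 5.6537
RVP_blend = 5.6537^(1/1.25) = 3.998

3.998 psi


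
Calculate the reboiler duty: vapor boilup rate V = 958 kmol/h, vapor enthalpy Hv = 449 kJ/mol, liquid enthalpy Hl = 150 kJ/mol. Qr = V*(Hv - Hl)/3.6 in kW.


Qr = 958 * (449 - 150) / 3.6 = 958 * 299 / 3.6 = 79570

79570 kW


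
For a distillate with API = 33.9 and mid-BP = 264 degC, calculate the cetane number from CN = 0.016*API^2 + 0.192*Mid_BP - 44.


CN = 0.016 * 33.9^2 + 0.192 * 264 - 44
CN = 18.38736 + 50.688 - 44 = 25.07536

25.07536


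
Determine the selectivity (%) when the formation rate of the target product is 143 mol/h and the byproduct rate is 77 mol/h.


Selectivity = desired / (desired + undesired) * 100
Total products = 143 + 77 = 220 mol/h
S = 143 / 220 * 100
= 0.6500 * 100
= 65.00 %

65.00 %


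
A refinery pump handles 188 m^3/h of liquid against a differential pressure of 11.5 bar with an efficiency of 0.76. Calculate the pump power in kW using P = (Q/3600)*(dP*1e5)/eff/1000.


Q = 188 / 3600 = 0.0522222 m^3/s
P = 0.0522222 * (11.5 * 1e5) / 0.76 / 1000 = 79.02

79.02 kW


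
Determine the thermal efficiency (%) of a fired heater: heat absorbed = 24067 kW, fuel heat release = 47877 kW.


Furnace efficiency = Q_absorbed / Q_fuel * 100
= 24067 / 47877 * 100 = 50.27

50.27 %


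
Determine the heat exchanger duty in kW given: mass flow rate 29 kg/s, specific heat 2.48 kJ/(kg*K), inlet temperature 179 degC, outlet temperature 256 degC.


Q = m_dot * cp * delta_T
delta_T = 256 - 179 = 77 K
Q = 29 * 2.48 * 77
= 71.92 * 77
= 5537.84 kW

5537.84 kW


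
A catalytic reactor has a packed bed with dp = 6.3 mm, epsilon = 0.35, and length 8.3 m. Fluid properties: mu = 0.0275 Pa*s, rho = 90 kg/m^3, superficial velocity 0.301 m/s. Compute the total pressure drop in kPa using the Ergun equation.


dp = 6.3 mm = 0.0063 m
Viscous term = 150*0.0275*0.301*(1-0.35)^2 / (0.0063^2*0.35^3) = 308270
Inertial term = 1.75*90*0.301^2*(1-0.35) / (0.0063*0.35^3) = 34338.6
dP/L = 308270 + 34338.6 = 342609 Pa/m
dP = 342609 * 8.3 / 1000 = 2844 kPa

2844 kPa


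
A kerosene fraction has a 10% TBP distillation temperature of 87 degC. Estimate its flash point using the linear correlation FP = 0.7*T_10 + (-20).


FP = 0.7 * 87 + (-20) = 40.9

40.9 degC


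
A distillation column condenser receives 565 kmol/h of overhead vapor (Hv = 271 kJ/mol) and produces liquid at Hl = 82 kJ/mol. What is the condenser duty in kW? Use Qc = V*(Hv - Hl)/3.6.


Qc = 565 * (271 - 82) / 3.6 = 565 * 189 / 3.6 = 29660

29660 kW


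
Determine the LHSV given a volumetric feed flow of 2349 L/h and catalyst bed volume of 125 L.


LHSV = volumetric feed rate / catalyst volume
= 2349 L/h / 125 L
= 18.79 h^-1

18.79 h^-1


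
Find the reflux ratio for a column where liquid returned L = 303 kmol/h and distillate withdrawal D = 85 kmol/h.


Reflux ratio definition: R = L / D (liquid returned / distillate withdrawn)
L = 303 kmol/h, D = 85 kmol/h
R = 303 / 85 = 3.565

3.565


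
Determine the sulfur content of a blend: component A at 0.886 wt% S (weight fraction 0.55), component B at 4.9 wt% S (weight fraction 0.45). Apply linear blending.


Linear sulfur blending: S_blend = x1*S1 + x2*S2
Contribution 1: 0.55 * 0.886 = 0.4873 wt%
Contribution 2: 0.45 * 4.9 = 2.205 wt%
S_blend = 0.4873 + 2.205 = 2.6923

2.6923 wt%


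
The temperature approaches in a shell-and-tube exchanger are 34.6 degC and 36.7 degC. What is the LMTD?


LMTD = (dT1 - dT2) / ln(dT1/dT2)
= (34.6 - 36.7) / ln(34.6 / 36.7) = -2.1 / -0.0589231 = 35.64

35.64 degC


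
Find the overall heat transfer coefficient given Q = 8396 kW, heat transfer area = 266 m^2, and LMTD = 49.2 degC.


From Q = U*A*LMTD, U = Q / (A * LMTD)
U = 8396 / (266 * 49.2) = 8396 / 13087.2 = 0.6415

0.6415 kW/(m^2*K)


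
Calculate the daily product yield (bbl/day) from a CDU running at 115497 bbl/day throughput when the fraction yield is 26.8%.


Crude throughput = 115497 bbl/day
Fraction yield = 26.8%
yield = throughput * fraction / 100
yield = 115497 * 26.8 / 100 = 30953.196

30953.196 bbl/day


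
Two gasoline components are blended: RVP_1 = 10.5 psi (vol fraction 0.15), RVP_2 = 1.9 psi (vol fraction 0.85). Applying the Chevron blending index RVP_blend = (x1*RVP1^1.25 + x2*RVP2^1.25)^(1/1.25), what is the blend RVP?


Chevron index: RVP_blend = (sum xi*RVPi^1.25)^(1/1.25)
RVP^1.25 terms: 0.15 * 10.5^1.25 + 0.85 * 1.9^1.25 = 4.73126
RVP_blend = 4.73126^(1/1.25) = 3.467

3.467 psi


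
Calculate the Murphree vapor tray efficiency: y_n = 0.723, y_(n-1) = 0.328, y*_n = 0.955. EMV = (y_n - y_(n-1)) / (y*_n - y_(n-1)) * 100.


Murphree vapor efficiency: EMV = (y_n - y_(n-1)) / (y*_n - y_(n-1)) * 100
EMV = (0.723 - 0.328) / (0.955 - 0.328) * 100 = 0.395 / 0.627 * 100 = 63.00

63.00 %


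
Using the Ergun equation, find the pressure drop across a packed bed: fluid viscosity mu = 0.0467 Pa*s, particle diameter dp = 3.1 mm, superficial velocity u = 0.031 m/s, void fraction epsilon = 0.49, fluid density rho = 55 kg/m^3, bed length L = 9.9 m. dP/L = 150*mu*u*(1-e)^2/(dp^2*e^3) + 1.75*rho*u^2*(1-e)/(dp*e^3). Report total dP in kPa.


dp = 3.1 mm = 0.0031 m
Viscous term = 150*0.0467*0.031*(1-0.49)^2 / (0.0031^2*0.49^3) = 49957.3
Inertial term = 1.75*55*0.031^2*(1-0.49) / (0.0031*0.49^3) = 129.343
dP/L = 49957.3 + 129.343 = 50086.6 Pa/m
dP = 50086.6 * 9.9 / 1000 = 495.9 kPa

495.9 kPa


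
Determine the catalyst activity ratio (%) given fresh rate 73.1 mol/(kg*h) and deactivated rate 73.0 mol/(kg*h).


Activity (%) = (rate_used / rate_fresh) * 100
rate_used = 73.0, rate_fresh = 73.1
= (73.0 / 73.1) * 100
= 0.9986 * 100 = 99.86

99.86 %


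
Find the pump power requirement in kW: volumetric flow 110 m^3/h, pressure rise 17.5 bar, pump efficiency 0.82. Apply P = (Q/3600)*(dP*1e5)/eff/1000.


Q = 110 / 3600 = 0.0305556 m^3/s
P = 0.0305556 * (17.5 * 1e5) / 0.82 / 1000 = 65.21

65.21 kW


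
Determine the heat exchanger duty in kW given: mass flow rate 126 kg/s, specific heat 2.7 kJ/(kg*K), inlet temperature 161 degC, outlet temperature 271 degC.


Q = m_dot * cp * delta_T
delta_T = 271 - 161 = 110 K
Q = 126 * 2.7 * 110
= 340.2 * 110
= 37422 kW

37422 kW


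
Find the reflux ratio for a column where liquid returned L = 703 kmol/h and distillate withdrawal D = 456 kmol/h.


Reflux ratio definition: R = L / D (liquid returned / distillate withdrawn)
L = 703 kmol/h, D = 456 kmol/h
R = 703 / 456 = 1.542

1.542


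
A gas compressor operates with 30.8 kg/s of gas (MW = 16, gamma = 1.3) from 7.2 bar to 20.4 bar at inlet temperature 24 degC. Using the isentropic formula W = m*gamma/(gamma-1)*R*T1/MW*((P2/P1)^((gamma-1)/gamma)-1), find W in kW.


Isentropic work: W = m*(gamma/(gamma-1))*(R*T1/MW)*((P2/P1)^((gamma-1)/gamma) - 1)
T1 = 24 + 273.15 = 297.15 K
Pressure ratio = 20.4 / 7.2 = 2.83333
Exponent = (1.3 - 1)/1.3 = 0.230769
(P2/P1)^exp - 1 = 2.83333^0.230769 - 1 = 0.271675
W = 30.8 * 1.3 / 0.3 * 8.314 * 297.15 / 16 * 0.271675 = 5599

5599 kW
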